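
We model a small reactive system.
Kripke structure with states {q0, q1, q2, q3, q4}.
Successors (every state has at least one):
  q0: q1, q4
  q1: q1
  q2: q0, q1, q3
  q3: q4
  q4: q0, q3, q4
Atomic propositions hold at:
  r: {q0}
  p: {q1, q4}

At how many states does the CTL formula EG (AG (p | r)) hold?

Sat(p | r) = {q0, q1, q4}
AG (p | r): greatest fixpoint, start Z0 = {q0, q1, q4}, keep only states in Sat with every successor in Z. Z1 = {q0, q1}; Z2 = {q1}; fixed.
Sat(AG (p | r)) = {q1}
EG (AG (p | r)): greatest fixpoint, start Z0 = {q1}, keep only states in Sat with some successor in Z. Already a fixed point.
Sat(EG (AG (p | r))) = {q1}
|Sat(EG (AG (p | r)))| = |{q1}| = 1.

1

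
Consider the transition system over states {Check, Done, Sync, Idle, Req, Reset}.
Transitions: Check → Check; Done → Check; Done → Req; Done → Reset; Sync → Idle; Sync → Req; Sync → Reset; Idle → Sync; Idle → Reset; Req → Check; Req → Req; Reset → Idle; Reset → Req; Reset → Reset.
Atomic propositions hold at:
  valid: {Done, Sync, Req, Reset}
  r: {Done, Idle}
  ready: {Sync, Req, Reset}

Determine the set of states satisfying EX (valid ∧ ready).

Sat(valid ∧ ready) = {Sync, Req, Reset}
Sat(EX (valid ∧ ready)) = {s : some successor in {Sync, Req, Reset}} = {Done, Sync, Idle, Req, Reset}

{Done, Sync, Idle, Req, Reset}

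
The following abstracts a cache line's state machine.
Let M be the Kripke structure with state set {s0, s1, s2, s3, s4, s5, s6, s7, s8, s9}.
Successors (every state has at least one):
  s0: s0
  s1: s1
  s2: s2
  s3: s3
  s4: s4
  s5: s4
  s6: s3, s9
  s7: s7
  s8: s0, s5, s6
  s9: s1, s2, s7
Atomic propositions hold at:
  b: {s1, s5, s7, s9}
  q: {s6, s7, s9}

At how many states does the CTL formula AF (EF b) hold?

6

EF b: least fixpoint, start Z0 = {s1, s5, s7, s9}, add states with some successor in Z. Z1 = {s1, s5, s6, s7, s8, s9}; fixed.
Sat(EF b) = {s1, s5, s6, s7, s8, s9}
AF (EF b): least fixpoint, start Z0 = {s1, s5, s6, s7, s8, s9}, add states with every successor in Z. Already a fixed point.
Sat(AF (EF b)) = {s1, s5, s6, s7, s8, s9}
|Sat(AF (EF b))| = |{s1, s5, s6, s7, s8, s9}| = 6.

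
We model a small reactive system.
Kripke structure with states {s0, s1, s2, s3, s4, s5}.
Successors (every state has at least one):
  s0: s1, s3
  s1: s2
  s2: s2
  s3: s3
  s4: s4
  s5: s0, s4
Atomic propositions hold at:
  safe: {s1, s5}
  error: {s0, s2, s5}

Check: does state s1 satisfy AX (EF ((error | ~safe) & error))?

Sat(~safe) = {s0, s2, s3, s4}
Sat(error | ~safe) = {s0, s2, s3, s4, s5}
Sat((error | ~safe) & error) = {s0, s2, s5}
EF ((error | ~safe) & error): least fixpoint, start Z0 = {s0, s2, s5}, add states with some successor in Z. Z1 = {s0, s1, s2, s5}; fixed.
Sat(EF ((error | ~safe) & error)) = {s0, s1, s2, s5}
Sat(AX (EF ((error | ~safe) & error))) = {s : every successor in {s0, s1, s2, s5}} = {s1, s2}
s1 ∈ Sat(AX (EF ((error | ~safe) & error))) = {s1, s2}, so the formula holds at s1.

Yes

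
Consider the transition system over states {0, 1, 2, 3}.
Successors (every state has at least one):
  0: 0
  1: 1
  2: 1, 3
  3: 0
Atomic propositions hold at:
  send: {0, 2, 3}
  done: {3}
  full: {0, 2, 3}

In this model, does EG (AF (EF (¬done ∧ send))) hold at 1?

Sat(¬done) = {0, 1, 2}
Sat(¬done ∧ send) = {0, 2}
EF (¬done ∧ send): least fixpoint, start Z0 = {0, 2}, add states with some successor in Z. Z1 = {0, 2, 3}; fixed.
Sat(EF (¬done ∧ send)) = {0, 2, 3}
AF (EF (¬done ∧ send)): least fixpoint, start Z0 = {0, 2, 3}, add states with every successor in Z. Already a fixed point.
Sat(AF (EF (¬done ∧ send))) = {0, 2, 3}
EG (AF (EF (¬done ∧ send))): greatest fixpoint, start Z0 = {0, 2, 3}, keep only states in Sat with some successor in Z. Already a fixed point.
Sat(EG (AF (EF (¬done ∧ send)))) = {0, 2, 3}
1 ∉ Sat(EG (AF (EF (¬done ∧ send)))) = {0, 2, 3}, so the formula does not hold at 1.

No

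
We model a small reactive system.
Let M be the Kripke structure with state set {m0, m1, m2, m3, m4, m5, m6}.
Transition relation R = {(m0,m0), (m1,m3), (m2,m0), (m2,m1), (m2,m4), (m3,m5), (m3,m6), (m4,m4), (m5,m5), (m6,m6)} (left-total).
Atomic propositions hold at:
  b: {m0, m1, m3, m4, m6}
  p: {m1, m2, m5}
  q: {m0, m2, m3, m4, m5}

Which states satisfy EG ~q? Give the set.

{m6}

Sat(~q) = {m1, m6}
EG ~q: greatest fixpoint, start Z0 = {m1, m6}, keep only states in Sat with some successor in Z. Z1 = {m6}; fixed.
Sat(EG ~q) = {m6}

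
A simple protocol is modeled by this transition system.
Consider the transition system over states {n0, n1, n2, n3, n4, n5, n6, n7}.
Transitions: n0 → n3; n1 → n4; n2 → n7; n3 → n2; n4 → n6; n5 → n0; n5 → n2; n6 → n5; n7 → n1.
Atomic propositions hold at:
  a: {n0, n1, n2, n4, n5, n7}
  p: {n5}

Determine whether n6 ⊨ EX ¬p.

Sat(¬p) = {n0, n1, n2, n3, n4, n6, n7}
Sat(EX ¬p) = {s : some successor in {n0, n1, n2, n3, n4, n6, n7}} = {n0, n1, n2, n3, n4, n5, n7}
n6 ∉ Sat(EX ¬p) = {n0, n1, n2, n3, n4, n5, n7}, so the formula does not hold at n6.

No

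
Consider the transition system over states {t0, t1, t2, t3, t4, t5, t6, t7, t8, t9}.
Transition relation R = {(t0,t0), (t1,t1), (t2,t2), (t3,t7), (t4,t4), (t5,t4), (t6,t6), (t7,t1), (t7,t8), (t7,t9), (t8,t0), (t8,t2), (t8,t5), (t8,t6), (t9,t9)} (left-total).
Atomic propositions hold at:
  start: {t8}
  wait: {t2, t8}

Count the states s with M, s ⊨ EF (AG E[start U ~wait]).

9

Sat(~wait) = {t0, t1, t3, t4, t5, t6, t7, t9}
E[start U ~wait]: least fixpoint, start Z0 = Sat(~wait) = {t0, t1, t3, t4, t5, t6, t7, t9}, add states in Sat(start) with some successor in Z. Z1 = {t0, t1, t3, t4, t5, t6, t7, t8, t9}; fixed.
Sat(E[start U ~wait]) = {t0, t1, t3, t4, t5, t6, t7, t8, t9}
AG E[start U ~wait]: greatest fixpoint, start Z0 = {t0, t1, t3, t4, t5, t6, t7, t8, t9}, keep only states in Sat with every successor in Z. Z1 = {t0, t1, t3, t4, t5, t6, t7, t9}; Z2 = {t0, t1, t3, t4, t5, t6, t9}; Z3 = {t0, t1, t4, t5, t6, t9}; fixed.
Sat(AG E[start U ~wait]) = {t0, t1, t4, t5, t6, t9}
EF (AG E[start U ~wait]): least fixpoint, start Z0 = {t0, t1, t4, t5, t6, t9}, add states with some successor in Z. Z1 = {t0, t1, t4, t5, t6, t7, t8, t9}; Z2 = {t0, t1, t3, t4, t5, t6, t7, t8, t9}; fixed.
Sat(EF (AG E[start U ~wait])) = {t0, t1, t3, t4, t5, t6, t7, t8, t9}
|Sat(EF (AG E[start U ~wait]))| = |{t0, t1, t3, t4, t5, t6, t7, t8, t9}| = 9.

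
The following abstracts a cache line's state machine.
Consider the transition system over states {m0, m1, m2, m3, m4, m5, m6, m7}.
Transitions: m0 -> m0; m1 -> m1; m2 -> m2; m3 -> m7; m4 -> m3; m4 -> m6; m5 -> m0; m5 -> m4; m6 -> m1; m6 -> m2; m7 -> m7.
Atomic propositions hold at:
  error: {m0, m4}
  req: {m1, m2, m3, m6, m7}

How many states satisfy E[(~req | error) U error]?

3

Sat(~req) = {m0, m4, m5}
Sat(~req | error) = {m0, m4, m5}
E[(~req | error) U error]: least fixpoint, start Z0 = Sat(error) = {m0, m4}, add states in Sat(~req | error) with some successor in Z. Z1 = {m0, m4, m5}; fixed.
Sat(E[(~req | error) U error]) = {m0, m4, m5}
|Sat(E[(~req | error) U error])| = |{m0, m4, m5}| = 3.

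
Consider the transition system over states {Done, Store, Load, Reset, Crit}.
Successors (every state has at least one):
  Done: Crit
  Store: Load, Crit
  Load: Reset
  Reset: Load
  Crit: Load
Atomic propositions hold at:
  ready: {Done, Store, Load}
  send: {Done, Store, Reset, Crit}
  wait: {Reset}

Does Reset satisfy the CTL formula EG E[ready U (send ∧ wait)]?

Yes

Sat(send ∧ wait) = {Reset}
E[ready U (send ∧ wait)]: least fixpoint, start Z0 = Sat((send ∧ wait)) = {Reset}, add states in Sat(ready) with some successor in Z. Z1 = {Load, Reset}; Z2 = {Store, Load, Reset}; fixed.
Sat(E[ready U (send ∧ wait)]) = {Store, Load, Reset}
EG E[ready U (send ∧ wait)]: greatest fixpoint, start Z0 = {Store, Load, Reset}, keep only states in Sat with some successor in Z. Already a fixed point.
Sat(EG E[ready U (send ∧ wait)]) = {Store, Load, Reset}
Reset ∈ Sat(EG E[ready U (send ∧ wait)]) = {Store, Load, Reset}, so the formula holds at Reset.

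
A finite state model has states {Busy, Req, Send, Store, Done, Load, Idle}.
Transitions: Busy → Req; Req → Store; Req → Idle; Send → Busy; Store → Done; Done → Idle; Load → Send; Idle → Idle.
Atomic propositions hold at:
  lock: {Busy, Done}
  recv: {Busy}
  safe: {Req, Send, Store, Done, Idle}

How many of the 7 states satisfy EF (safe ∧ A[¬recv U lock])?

6

Sat(¬recv) = {Req, Send, Store, Done, Load, Idle}
A[¬recv U lock]: least fixpoint, start Z0 = Sat(lock) = {Busy, Done}, add states in Sat(¬recv) with every successor in Z. Z1 = {Busy, Send, Store, Done}; Z2 = {Busy, Send, Store, Done, Load}; fixed.
Sat(A[¬recv U lock]) = {Busy, Send, Store, Done, Load}
Sat(safe ∧ A[¬recv U lock]) = {Send, Store, Done}
EF (safe ∧ A[¬recv U lock]): least fixpoint, start Z0 = {Send, Store, Done}, add states with some successor in Z. Z1 = {Req, Send, Store, Done, Load}; Z2 = {Busy, Req, Send, Store, Done, Load}; fixed.
Sat(EF (safe ∧ A[¬recv U lock])) = {Busy, Req, Send, Store, Done, Load}
|Sat(EF (safe ∧ A[¬recv U lock]))| = |{Busy, Req, Send, Store, Done, Load}| = 6.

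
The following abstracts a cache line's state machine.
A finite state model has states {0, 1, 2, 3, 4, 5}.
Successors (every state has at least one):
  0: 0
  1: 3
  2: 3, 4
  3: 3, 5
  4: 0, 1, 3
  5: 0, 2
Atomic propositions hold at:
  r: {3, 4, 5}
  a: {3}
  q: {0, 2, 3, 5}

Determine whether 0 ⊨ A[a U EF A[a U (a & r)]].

Sat(a & r) = {3}
A[a U (a & r)]: least fixpoint, start Z0 = Sat((a & r)) = {3}, add states in Sat(a) with every successor in Z. Already a fixed point.
Sat(A[a U (a & r)]) = {3}
EF A[a U (a & r)]: least fixpoint, start Z0 = {3}, add states with some successor in Z. Z1 = {1, 2, 3, 4}; Z2 = {1, 2, 3, 4, 5}; fixed.
Sat(EF A[a U (a & r)]) = {1, 2, 3, 4, 5}
A[a U EF A[a U (a & r)]]: least fixpoint, start Z0 = Sat(EF A[a U (a & r)]) = {1, 2, 3, 4, 5}, add states in Sat(a) with every successor in Z. Already a fixed point.
Sat(A[a U EF A[a U (a & r)]]) = {1, 2, 3, 4, 5}
0 ∉ Sat(A[a U EF A[a U (a & r)]]) = {1, 2, 3, 4, 5}, so the formula does not hold at 0.

No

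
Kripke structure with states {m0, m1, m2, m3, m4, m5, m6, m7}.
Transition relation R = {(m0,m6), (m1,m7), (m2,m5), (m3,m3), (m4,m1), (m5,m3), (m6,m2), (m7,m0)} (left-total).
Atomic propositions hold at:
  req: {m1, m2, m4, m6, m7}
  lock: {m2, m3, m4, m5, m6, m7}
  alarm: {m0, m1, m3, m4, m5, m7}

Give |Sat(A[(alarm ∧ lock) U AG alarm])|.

Sat(alarm ∧ lock) = {m3, m4, m5, m7}
AG alarm: greatest fixpoint, start Z0 = {m0, m1, m3, m4, m5, m7}, keep only states in Sat with every successor in Z. Z1 = {m1, m3, m4, m5, m7}; Z2 = {m1, m3, m4, m5}; Z3 = {m3, m4, m5}; Z4 = {m3, m5}; fixed.
Sat(AG alarm) = {m3, m5}
A[(alarm ∧ lock) U AG alarm]: least fixpoint, start Z0 = Sat(AG alarm) = {m3, m5}, add states in Sat(alarm ∧ lock) with every successor in Z. Already a fixed point.
Sat(A[(alarm ∧ lock) U AG alarm]) = {m3, m5}
|Sat(A[(alarm ∧ lock) U AG alarm])| = |{m3, m5}| = 2.

2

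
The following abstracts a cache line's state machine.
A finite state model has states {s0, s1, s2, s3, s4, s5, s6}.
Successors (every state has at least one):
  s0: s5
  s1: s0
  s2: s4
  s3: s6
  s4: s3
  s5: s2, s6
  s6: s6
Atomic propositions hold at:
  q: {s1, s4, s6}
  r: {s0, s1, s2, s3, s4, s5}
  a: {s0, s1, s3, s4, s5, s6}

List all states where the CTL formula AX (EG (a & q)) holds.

Sat(a & q) = {s1, s4, s6}
EG (a & q): greatest fixpoint, start Z0 = {s1, s4, s6}, keep only states in Sat with some successor in Z. Z1 = {s6}; fixed.
Sat(EG (a & q)) = {s6}
Sat(AX (EG (a & q))) = {s : every successor in {s6}} = {s3, s6}

{s3, s6}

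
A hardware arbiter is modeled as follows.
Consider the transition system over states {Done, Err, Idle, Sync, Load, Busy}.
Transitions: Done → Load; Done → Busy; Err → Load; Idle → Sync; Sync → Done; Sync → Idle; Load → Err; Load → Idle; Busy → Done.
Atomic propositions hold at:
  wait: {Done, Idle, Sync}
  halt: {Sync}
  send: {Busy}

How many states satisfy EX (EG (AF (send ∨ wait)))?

5

Sat(send ∨ wait) = {Done, Idle, Sync, Busy}
AF (send ∨ wait): least fixpoint, start Z0 = {Done, Idle, Sync, Busy}, add states with every successor in Z. Already a fixed point.
Sat(AF (send ∨ wait)) = {Done, Idle, Sync, Busy}
EG (AF (send ∨ wait)): greatest fixpoint, start Z0 = {Done, Idle, Sync, Busy}, keep only states in Sat with some successor in Z. Already a fixed point.
Sat(EG (AF (send ∨ wait))) = {Done, Idle, Sync, Busy}
Sat(EX (EG (AF (send ∨ wait)))) = {s : some successor in {Done, Idle, Sync, Busy}} = {Done, Idle, Sync, Load, Busy}
|Sat(EX (EG (AF (send ∨ wait))))| = |{Done, Idle, Sync, Load, Busy}| = 5.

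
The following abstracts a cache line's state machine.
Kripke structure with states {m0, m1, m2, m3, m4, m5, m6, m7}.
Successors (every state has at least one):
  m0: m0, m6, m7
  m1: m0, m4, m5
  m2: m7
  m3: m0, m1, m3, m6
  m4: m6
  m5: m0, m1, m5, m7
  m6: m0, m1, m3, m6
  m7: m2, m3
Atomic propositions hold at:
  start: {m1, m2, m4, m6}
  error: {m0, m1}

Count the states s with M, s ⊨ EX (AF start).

7

AF start: least fixpoint, start Z0 = {m1, m2, m4, m6}, add states with every successor in Z. Already a fixed point.
Sat(AF start) = {m1, m2, m4, m6}
Sat(EX (AF start)) = {s : some successor in {m1, m2, m4, m6}} = {m0, m1, m3, m4, m5, m6, m7}
|Sat(EX (AF start))| = |{m0, m1, m3, m4, m5, m6, m7}| = 7.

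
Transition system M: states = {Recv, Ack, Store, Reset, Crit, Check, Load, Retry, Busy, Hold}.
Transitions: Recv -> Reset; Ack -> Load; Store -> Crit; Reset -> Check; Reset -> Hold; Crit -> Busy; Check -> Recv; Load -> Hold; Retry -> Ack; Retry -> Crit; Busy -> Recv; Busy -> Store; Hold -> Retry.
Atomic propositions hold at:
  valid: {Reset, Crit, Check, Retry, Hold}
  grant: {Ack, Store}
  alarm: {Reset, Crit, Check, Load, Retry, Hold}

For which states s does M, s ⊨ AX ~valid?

{Ack, Crit, Check, Busy}

Sat(~valid) = {Recv, Ack, Store, Load, Busy}
Sat(AX ~valid) = {s : every successor in {Recv, Ack, Store, Load, Busy}} = {Ack, Crit, Check, Busy}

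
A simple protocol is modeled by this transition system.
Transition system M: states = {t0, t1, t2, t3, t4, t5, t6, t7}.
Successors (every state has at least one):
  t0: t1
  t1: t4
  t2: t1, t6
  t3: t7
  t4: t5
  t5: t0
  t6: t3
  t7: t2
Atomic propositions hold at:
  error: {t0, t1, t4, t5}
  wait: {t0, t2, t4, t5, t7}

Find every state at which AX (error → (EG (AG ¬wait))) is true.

Sat(¬wait) = {t1, t3, t6}
AG ¬wait: greatest fixpoint, start Z0 = {t1, t3, t6}, keep only states in Sat with every successor in Z. Z1 = {t6}; Z2 = ∅; fixed.
Sat(AG ¬wait) = ∅
EG (AG ¬wait): greatest fixpoint, start Z0 = ∅, keep only states in Sat with some successor in Z. Already a fixed point.
Sat(EG (AG ¬wait)) = ∅
Sat(error → (EG (AG ¬wait))) = {t2, t3, t6, t7}
Sat(AX (error → (EG (AG ¬wait)))) = {s : every successor in {t2, t3, t6, t7}} = {t3, t6, t7}

{t3, t6, t7}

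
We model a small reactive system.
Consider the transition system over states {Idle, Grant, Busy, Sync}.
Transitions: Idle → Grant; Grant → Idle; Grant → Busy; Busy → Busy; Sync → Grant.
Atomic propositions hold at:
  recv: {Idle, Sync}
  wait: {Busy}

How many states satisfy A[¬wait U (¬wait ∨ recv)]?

3

Sat(¬wait) = {Idle, Grant, Sync}
Sat(¬wait ∨ recv) = {Idle, Grant, Sync}
A[¬wait U (¬wait ∨ recv)]: least fixpoint, start Z0 = Sat((¬wait ∨ recv)) = {Idle, Grant, Sync}, add states in Sat(¬wait) with every successor in Z. Already a fixed point.
Sat(A[¬wait U (¬wait ∨ recv)]) = {Idle, Grant, Sync}
|Sat(A[¬wait U (¬wait ∨ recv)])| = |{Idle, Grant, Sync}| = 3.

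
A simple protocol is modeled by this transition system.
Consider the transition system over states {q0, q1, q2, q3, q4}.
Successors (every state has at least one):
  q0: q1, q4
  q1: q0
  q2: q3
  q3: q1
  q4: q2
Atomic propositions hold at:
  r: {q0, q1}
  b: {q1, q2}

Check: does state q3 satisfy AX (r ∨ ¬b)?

Sat(¬b) = {q0, q3, q4}
Sat(r ∨ ¬b) = {q0, q1, q3, q4}
Sat(AX (r ∨ ¬b)) = {s : every successor in {q0, q1, q3, q4}} = {q0, q1, q2, q3}
q3 ∈ Sat(AX (r ∨ ¬b)) = {q0, q1, q2, q3}, so the formula holds at q3.

Yes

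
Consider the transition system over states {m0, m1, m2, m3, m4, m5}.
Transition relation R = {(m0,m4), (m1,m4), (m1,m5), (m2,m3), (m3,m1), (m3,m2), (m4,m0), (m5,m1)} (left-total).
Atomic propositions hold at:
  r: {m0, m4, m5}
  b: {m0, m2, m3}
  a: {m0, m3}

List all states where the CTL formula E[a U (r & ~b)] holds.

Sat(~b) = {m1, m4, m5}
Sat(r & ~b) = {m4, m5}
E[a U (r & ~b)]: least fixpoint, start Z0 = Sat((r & ~b)) = {m4, m5}, add states in Sat(a) with some successor in Z. Z1 = {m0, m4, m5}; fixed.
Sat(E[a U (r & ~b)]) = {m0, m4, m5}

{m0, m4, m5}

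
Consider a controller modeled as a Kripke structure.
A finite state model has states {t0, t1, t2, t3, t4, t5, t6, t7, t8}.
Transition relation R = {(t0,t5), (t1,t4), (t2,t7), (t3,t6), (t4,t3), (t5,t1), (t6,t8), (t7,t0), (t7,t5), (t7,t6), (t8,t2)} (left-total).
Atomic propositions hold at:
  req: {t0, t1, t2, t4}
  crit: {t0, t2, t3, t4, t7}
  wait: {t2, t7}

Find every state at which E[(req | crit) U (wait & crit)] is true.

Sat(req | crit) = {t0, t1, t2, t3, t4, t7}
Sat(wait & crit) = {t2, t7}
E[(req | crit) U (wait & crit)]: least fixpoint, start Z0 = Sat((wait & crit)) = {t2, t7}, add states in Sat(req | crit) with some successor in Z. Already a fixed point.
Sat(E[(req | crit) U (wait & crit)]) = {t2, t7}

{t2, t7}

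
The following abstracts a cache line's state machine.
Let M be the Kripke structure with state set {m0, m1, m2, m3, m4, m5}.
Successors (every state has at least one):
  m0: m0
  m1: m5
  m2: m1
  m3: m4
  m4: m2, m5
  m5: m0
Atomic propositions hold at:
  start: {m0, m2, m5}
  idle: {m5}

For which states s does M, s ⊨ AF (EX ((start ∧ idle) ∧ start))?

{m1, m2, m3, m4}

Sat(start ∧ idle) = {m5}
Sat((start ∧ idle) ∧ start) = {m5}
Sat(EX ((start ∧ idle) ∧ start)) = {s : some successor in {m5}} = {m1, m4}
AF (EX ((start ∧ idle) ∧ start)): least fixpoint, start Z0 = {m1, m4}, add states with every successor in Z. Z1 = {m1, m2, m3, m4}; fixed.
Sat(AF (EX ((start ∧ idle) ∧ start))) = {m1, m2, m3, m4}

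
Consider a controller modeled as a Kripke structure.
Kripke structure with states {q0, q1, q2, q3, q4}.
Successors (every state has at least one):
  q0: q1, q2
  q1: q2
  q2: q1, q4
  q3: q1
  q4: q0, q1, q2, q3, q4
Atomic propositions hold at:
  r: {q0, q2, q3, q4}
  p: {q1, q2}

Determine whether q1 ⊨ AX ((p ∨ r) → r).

Yes

Sat(p ∨ r) = {q0, q1, q2, q3, q4}
Sat((p ∨ r) → r) = {q0, q2, q3, q4}
Sat(AX ((p ∨ r) → r)) = {s : every successor in {q0, q2, q3, q4}} = {q1}
q1 ∈ Sat(AX ((p ∨ r) → r)) = {q1}, so the formula holds at q1.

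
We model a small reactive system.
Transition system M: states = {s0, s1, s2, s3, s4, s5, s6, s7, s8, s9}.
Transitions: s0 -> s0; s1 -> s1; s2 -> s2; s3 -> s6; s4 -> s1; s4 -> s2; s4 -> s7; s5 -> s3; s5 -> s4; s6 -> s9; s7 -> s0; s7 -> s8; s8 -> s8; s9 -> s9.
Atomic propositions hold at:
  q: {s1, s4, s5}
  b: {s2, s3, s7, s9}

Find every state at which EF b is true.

{s2, s3, s4, s5, s6, s7, s9}

EF b: least fixpoint, start Z0 = {s2, s3, s7, s9}, add states with some successor in Z. Z1 = {s2, s3, s4, s5, s6, s7, s9}; fixed.
Sat(EF b) = {s2, s3, s4, s5, s6, s7, s9}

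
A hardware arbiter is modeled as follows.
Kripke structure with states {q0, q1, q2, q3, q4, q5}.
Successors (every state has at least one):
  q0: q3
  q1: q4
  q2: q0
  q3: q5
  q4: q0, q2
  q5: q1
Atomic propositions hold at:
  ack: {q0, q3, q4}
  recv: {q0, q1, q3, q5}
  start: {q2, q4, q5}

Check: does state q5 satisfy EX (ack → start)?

Yes

Sat(ack → start) = {q1, q2, q4, q5}
Sat(EX (ack → start)) = {s : some successor in {q1, q2, q4, q5}} = {q1, q3, q4, q5}
q5 ∈ Sat(EX (ack → start)) = {q1, q3, q4, q5}, so the formula holds at q5.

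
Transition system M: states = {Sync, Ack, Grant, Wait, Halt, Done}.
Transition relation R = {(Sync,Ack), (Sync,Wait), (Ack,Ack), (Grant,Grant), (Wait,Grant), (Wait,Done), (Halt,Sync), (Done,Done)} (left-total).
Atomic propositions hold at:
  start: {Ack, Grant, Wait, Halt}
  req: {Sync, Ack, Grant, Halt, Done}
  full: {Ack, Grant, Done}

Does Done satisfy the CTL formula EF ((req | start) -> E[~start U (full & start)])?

Sat(req | start) = {Sync, Ack, Grant, Wait, Halt, Done}
Sat(~start) = {Sync, Done}
Sat(full & start) = {Ack, Grant}
E[~start U (full & start)]: least fixpoint, start Z0 = Sat((full & start)) = {Ack, Grant}, add states in Sat(~start) with some successor in Z. Z1 = {Sync, Ack, Grant}; fixed.
Sat(E[~start U (full & start)]) = {Sync, Ack, Grant}
Sat((req | start) -> E[~start U (full & start)]) = {Sync, Ack, Grant}
EF ((req | start) -> E[~start U (full & start)]): least fixpoint, start Z0 = {Sync, Ack, Grant}, add states with some successor in Z. Z1 = {Sync, Ack, Grant, Wait, Halt}; fixed.
Sat(EF ((req | start) -> E[~start U (full & start)])) = {Sync, Ack, Grant, Wait, Halt}
Done ∉ Sat(EF ((req | start) -> E[~start U (full & start)])) = {Sync, Ack, Grant, Wait, Halt}, so the formula does not hold at Done.

No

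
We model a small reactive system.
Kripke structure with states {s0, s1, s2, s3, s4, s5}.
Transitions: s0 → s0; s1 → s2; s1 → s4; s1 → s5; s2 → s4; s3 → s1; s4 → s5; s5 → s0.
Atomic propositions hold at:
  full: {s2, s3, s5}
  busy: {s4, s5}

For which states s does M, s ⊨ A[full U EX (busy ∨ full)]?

{s1, s2, s3, s4}

Sat(busy ∨ full) = {s2, s3, s4, s5}
Sat(EX (busy ∨ full)) = {s : some successor in {s2, s3, s4, s5}} = {s1, s2, s4}
A[full U EX (busy ∨ full)]: least fixpoint, start Z0 = Sat(EX (busy ∨ full)) = {s1, s2, s4}, add states in Sat(full) with every successor in Z. Z1 = {s1, s2, s3, s4}; fixed.
Sat(A[full U EX (busy ∨ full)]) = {s1, s2, s3, s4}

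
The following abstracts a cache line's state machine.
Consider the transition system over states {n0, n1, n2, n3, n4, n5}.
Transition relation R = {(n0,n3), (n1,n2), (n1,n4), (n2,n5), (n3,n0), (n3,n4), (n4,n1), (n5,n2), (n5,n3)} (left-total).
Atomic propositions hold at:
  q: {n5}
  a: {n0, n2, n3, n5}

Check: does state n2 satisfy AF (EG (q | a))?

Sat(q | a) = {n0, n2, n3, n5}
EG (q | a): greatest fixpoint, start Z0 = {n0, n2, n3, n5}, keep only states in Sat with some successor in Z. Already a fixed point.
Sat(EG (q | a)) = {n0, n2, n3, n5}
AF (EG (q | a)): least fixpoint, start Z0 = {n0, n2, n3, n5}, add states with every successor in Z. Already a fixed point.
Sat(AF (EG (q | a))) = {n0, n2, n3, n5}
n2 ∈ Sat(AF (EG (q | a))) = {n0, n2, n3, n5}, so the formula holds at n2.

Yes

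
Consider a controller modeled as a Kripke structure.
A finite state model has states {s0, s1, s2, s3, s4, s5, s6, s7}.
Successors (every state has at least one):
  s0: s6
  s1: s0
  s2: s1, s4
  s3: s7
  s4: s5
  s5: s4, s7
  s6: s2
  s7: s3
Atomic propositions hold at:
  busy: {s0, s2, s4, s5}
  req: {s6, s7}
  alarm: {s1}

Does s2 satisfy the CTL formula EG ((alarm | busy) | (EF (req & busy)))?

Yes

Sat(alarm | busy) = {s0, s1, s2, s4, s5}
Sat(req & busy) = ∅
EF (req & busy): least fixpoint, start Z0 = ∅, add states with some successor in Z. Already a fixed point.
Sat(EF (req & busy)) = ∅
Sat((alarm | busy) | (EF (req & busy))) = {s0, s1, s2, s4, s5}
EG ((alarm | busy) | (EF (req & busy))): greatest fixpoint, start Z0 = {s0, s1, s2, s4, s5}, keep only states in Sat with some successor in Z. Z1 = {s1, s2, s4, s5}; Z2 = {s2, s4, s5}; fixed.
Sat(EG ((alarm | busy) | (EF (req & busy)))) = {s2, s4, s5}
s2 ∈ Sat(EG ((alarm | busy) | (EF (req & busy)))) = {s2, s4, s5}, so the formula holds at s2.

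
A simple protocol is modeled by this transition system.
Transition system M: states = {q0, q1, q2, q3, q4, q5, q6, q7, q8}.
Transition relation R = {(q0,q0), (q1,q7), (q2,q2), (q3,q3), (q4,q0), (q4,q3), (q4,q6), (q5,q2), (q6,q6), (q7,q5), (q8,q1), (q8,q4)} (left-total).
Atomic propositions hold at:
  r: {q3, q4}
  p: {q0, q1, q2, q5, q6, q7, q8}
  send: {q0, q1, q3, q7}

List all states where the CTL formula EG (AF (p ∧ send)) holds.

{q0}

Sat(p ∧ send) = {q0, q1, q7}
AF (p ∧ send): least fixpoint, start Z0 = {q0, q1, q7}, add states with every successor in Z. Already a fixed point.
Sat(AF (p ∧ send)) = {q0, q1, q7}
EG (AF (p ∧ send)): greatest fixpoint, start Z0 = {q0, q1, q7}, keep only states in Sat with some successor in Z. Z1 = {q0, q1}; Z2 = {q0}; fixed.
Sat(EG (AF (p ∧ send))) = {q0}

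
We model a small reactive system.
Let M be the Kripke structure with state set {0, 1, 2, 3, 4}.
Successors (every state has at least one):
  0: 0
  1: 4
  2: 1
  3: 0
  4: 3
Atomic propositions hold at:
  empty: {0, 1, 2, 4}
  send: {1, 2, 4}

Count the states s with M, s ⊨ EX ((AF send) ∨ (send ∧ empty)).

AF send: least fixpoint, start Z0 = {1, 2, 4}, add states with every successor in Z. Already a fixed point.
Sat(AF send) = {1, 2, 4}
Sat(send ∧ empty) = {1, 2, 4}
Sat((AF send) ∨ (send ∧ empty)) = {1, 2, 4}
Sat(EX ((AF send) ∨ (send ∧ empty))) = {s : some successor in {1, 2, 4}} = {1, 2}
|Sat(EX ((AF send) ∨ (send ∧ empty)))| = |{1, 2}| = 2.

2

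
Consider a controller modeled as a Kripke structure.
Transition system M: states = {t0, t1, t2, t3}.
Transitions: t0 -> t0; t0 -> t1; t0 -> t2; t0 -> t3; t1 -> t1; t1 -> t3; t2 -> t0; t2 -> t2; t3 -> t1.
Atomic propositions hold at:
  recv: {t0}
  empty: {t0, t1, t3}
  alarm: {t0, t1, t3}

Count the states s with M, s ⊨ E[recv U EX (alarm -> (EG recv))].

EG recv: greatest fixpoint, start Z0 = {t0}, keep only states in Sat with some successor in Z. Already a fixed point.
Sat(EG recv) = {t0}
Sat(alarm -> (EG recv)) = {t0, t2}
Sat(EX (alarm -> (EG recv))) = {s : some successor in {t0, t2}} = {t0, t2}
E[recv U EX (alarm -> (EG recv))]: least fixpoint, start Z0 = Sat(EX (alarm -> (EG recv))) = {t0, t2}, add states in Sat(recv) with some successor in Z. Already a fixed point.
Sat(E[recv U EX (alarm -> (EG recv))]) = {t0, t2}
|Sat(E[recv U EX (alarm -> (EG recv))])| = |{t0, t2}| = 2.

2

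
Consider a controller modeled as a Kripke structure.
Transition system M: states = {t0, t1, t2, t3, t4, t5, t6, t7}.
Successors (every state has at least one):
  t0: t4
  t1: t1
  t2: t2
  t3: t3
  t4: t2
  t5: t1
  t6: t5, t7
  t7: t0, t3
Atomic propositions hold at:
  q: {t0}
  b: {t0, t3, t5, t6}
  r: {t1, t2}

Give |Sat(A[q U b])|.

A[q U b]: least fixpoint, start Z0 = Sat(b) = {t0, t3, t5, t6}, add states in Sat(q) with every successor in Z. Already a fixed point.
Sat(A[q U b]) = {t0, t3, t5, t6}
|Sat(A[q U b])| = |{t0, t3, t5, t6}| = 4.

4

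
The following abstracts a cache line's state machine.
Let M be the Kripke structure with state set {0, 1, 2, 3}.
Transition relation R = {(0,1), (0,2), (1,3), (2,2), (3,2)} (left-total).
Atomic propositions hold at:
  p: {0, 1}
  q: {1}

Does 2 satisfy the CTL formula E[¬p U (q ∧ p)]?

Sat(¬p) = {2, 3}
Sat(q ∧ p) = {1}
E[¬p U (q ∧ p)]: least fixpoint, start Z0 = Sat((q ∧ p)) = {1}, add states in Sat(¬p) with some successor in Z. Already a fixed point.
Sat(E[¬p U (q ∧ p)]) = {1}
2 ∉ Sat(E[¬p U (q ∧ p)]) = {1}, so the formula does not hold at 2.

No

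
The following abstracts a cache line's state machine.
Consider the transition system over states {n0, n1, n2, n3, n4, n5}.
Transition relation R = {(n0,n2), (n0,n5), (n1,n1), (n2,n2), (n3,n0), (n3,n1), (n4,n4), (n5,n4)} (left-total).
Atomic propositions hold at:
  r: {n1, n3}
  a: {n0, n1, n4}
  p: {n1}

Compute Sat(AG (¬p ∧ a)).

{n4}

Sat(¬p) = {n0, n2, n3, n4, n5}
Sat(¬p ∧ a) = {n0, n4}
AG (¬p ∧ a): greatest fixpoint, start Z0 = {n0, n4}, keep only states in Sat with every successor in Z. Z1 = {n4}; fixed.
Sat(AG (¬p ∧ a)) = {n4}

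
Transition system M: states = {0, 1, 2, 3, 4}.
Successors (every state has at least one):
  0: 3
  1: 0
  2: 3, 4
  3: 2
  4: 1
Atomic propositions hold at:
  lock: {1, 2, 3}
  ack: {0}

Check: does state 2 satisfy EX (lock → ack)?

Yes

Sat(lock → ack) = {0, 4}
Sat(EX (lock → ack)) = {s : some successor in {0, 4}} = {1, 2}
2 ∈ Sat(EX (lock → ack)) = {1, 2}, so the formula holds at 2.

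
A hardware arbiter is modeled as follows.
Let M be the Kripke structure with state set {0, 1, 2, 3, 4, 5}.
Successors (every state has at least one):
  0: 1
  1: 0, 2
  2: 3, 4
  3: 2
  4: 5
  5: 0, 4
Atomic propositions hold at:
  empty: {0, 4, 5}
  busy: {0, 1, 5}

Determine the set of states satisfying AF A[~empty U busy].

{0, 1, 4, 5}

Sat(~empty) = {1, 2, 3}
A[~empty U busy]: least fixpoint, start Z0 = Sat(busy) = {0, 1, 5}, add states in Sat(~empty) with every successor in Z. Already a fixed point.
Sat(A[~empty U busy]) = {0, 1, 5}
AF A[~empty U busy]: least fixpoint, start Z0 = {0, 1, 5}, add states with every successor in Z. Z1 = {0, 1, 4, 5}; fixed.
Sat(AF A[~empty U busy]) = {0, 1, 4, 5}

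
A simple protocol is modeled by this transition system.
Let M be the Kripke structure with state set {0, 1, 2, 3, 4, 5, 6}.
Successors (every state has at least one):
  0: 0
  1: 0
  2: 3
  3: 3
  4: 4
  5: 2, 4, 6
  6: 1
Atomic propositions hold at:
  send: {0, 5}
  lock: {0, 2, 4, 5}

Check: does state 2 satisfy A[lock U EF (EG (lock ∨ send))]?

No

Sat(lock ∨ send) = {0, 2, 4, 5}
EG (lock ∨ send): greatest fixpoint, start Z0 = {0, 2, 4, 5}, keep only states in Sat with some successor in Z. Z1 = {0, 4, 5}; fixed.
Sat(EG (lock ∨ send)) = {0, 4, 5}
EF (EG (lock ∨ send)): least fixpoint, start Z0 = {0, 4, 5}, add states with some successor in Z. Z1 = {0, 1, 4, 5}; Z2 = {0, 1, 4, 5, 6}; fixed.
Sat(EF (EG (lock ∨ send))) = {0, 1, 4, 5, 6}
A[lock U EF (EG (lock ∨ send))]: least fixpoint, start Z0 = Sat(EF (EG (lock ∨ send))) = {0, 1, 4, 5, 6}, add states in Sat(lock) with every successor in Z. Already a fixed point.
Sat(A[lock U EF (EG (lock ∨ send))]) = {0, 1, 4, 5, 6}
2 ∉ Sat(A[lock U EF (EG (lock ∨ send))]) = {0, 1, 4, 5, 6}, so the formula does not hold at 2.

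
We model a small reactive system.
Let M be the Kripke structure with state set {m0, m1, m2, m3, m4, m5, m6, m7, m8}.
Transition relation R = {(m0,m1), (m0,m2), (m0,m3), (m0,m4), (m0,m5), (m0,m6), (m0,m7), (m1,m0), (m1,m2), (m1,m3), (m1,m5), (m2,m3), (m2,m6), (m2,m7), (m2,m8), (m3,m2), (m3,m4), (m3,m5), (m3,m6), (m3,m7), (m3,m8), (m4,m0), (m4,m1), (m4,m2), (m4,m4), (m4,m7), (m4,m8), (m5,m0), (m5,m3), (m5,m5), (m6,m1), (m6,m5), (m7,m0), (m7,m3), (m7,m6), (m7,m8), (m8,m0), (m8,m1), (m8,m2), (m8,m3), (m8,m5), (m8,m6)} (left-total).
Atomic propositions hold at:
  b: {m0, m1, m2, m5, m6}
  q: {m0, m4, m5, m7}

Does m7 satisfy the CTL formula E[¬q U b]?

No

Sat(¬q) = {m1, m2, m3, m6, m8}
E[¬q U b]: least fixpoint, start Z0 = Sat(b) = {m0, m1, m2, m5, m6}, add states in Sat(¬q) with some successor in Z. Z1 = {m0, m1, m2, m3, m5, m6, m8}; fixed.
Sat(E[¬q U b]) = {m0, m1, m2, m3, m5, m6, m8}
m7 ∉ Sat(E[¬q U b]) = {m0, m1, m2, m3, m5, m6, m8}, so the formula does not hold at m7.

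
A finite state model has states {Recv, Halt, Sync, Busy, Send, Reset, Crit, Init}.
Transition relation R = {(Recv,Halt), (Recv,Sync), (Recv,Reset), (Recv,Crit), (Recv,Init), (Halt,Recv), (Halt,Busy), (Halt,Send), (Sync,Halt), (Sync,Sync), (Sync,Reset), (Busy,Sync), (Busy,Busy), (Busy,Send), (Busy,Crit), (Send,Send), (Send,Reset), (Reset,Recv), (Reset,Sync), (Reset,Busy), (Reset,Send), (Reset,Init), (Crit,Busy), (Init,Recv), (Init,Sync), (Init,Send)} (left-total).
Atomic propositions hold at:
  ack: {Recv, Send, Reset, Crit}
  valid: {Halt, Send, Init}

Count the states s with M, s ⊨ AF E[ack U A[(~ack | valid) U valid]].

Sat(~ack) = {Halt, Sync, Busy, Init}
Sat(~ack | valid) = {Halt, Sync, Busy, Send, Init}
A[(~ack | valid) U valid]: least fixpoint, start Z0 = Sat(valid) = {Halt, Send, Init}, add states in Sat(~ack | valid) with every successor in Z. Already a fixed point.
Sat(A[(~ack | valid) U valid]) = {Halt, Send, Init}
E[ack U A[(~ack | valid) U valid]]: least fixpoint, start Z0 = Sat(A[(~ack | valid) U valid]) = {Halt, Send, Init}, add states in Sat(ack) with some successor in Z. Z1 = {Recv, Halt, Send, Reset, Init}; fixed.
Sat(E[ack U A[(~ack | valid) U valid]]) = {Recv, Halt, Send, Reset, Init}
AF E[ack U A[(~ack | valid) U valid]]: least fixpoint, start Z0 = {Recv, Halt, Send, Reset, Init}, add states with every successor in Z. Already a fixed point.
Sat(AF E[ack U A[(~ack | valid) U valid]]) = {Recv, Halt, Send, Reset, Init}
|Sat(AF E[ack U A[(~ack | valid) U valid]])| = |{Recv, Halt, Send, Reset, Init}| = 5.

5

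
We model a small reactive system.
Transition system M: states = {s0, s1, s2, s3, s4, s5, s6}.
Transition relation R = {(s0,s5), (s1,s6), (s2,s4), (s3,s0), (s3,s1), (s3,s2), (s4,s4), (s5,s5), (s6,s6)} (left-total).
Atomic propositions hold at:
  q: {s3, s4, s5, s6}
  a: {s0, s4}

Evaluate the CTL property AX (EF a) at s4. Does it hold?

Yes

EF a: least fixpoint, start Z0 = {s0, s4}, add states with some successor in Z. Z1 = {s0, s2, s3, s4}; fixed.
Sat(EF a) = {s0, s2, s3, s4}
Sat(AX (EF a)) = {s : every successor in {s0, s2, s3, s4}} = {s2, s4}
s4 ∈ Sat(AX (EF a)) = {s2, s4}, so the formula holds at s4.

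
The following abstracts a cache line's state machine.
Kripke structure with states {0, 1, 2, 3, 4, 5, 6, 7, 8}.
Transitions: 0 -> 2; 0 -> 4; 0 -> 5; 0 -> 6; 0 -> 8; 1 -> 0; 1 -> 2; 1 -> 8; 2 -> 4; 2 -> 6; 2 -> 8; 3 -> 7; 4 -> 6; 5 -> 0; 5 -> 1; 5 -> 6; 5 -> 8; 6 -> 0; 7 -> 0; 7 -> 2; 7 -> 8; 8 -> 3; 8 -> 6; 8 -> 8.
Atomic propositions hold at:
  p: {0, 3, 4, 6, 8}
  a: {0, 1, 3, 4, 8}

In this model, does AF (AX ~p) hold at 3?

Yes

Sat(~p) = {1, 2, 5, 7}
Sat(AX ~p) = {s : every successor in {1, 2, 5, 7}} = {3}
AF (AX ~p): least fixpoint, start Z0 = {3}, add states with every successor in Z. Already a fixed point.
Sat(AF (AX ~p)) = {3}
3 ∈ Sat(AF (AX ~p)) = {3}, so the formula holds at 3.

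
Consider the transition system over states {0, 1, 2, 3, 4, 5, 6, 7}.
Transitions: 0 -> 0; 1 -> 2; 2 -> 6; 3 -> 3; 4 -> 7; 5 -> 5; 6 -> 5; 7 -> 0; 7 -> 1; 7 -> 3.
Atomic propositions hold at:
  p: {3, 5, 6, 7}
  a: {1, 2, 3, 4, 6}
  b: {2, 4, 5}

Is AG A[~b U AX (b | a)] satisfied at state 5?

Sat(~b) = {0, 1, 3, 6, 7}
Sat(b | a) = {1, 2, 3, 4, 5, 6}
Sat(AX (b | a)) = {s : every successor in {1, 2, 3, 4, 5, 6}} = {1, 2, 3, 5, 6}
A[~b U AX (b | a)]: least fixpoint, start Z0 = Sat(AX (b | a)) = {1, 2, 3, 5, 6}, add states in Sat(~b) with every successor in Z. Already a fixed point.
Sat(A[~b U AX (b | a)]) = {1, 2, 3, 5, 6}
AG A[~b U AX (b | a)]: greatest fixpoint, start Z0 = {1, 2, 3, 5, 6}, keep only states in Sat with every successor in Z. Already a fixed point.
Sat(AG A[~b U AX (b | a)]) = {1, 2, 3, 5, 6}
5 ∈ Sat(AG A[~b U AX (b | a)]) = {1, 2, 3, 5, 6}, so the formula holds at 5.

Yes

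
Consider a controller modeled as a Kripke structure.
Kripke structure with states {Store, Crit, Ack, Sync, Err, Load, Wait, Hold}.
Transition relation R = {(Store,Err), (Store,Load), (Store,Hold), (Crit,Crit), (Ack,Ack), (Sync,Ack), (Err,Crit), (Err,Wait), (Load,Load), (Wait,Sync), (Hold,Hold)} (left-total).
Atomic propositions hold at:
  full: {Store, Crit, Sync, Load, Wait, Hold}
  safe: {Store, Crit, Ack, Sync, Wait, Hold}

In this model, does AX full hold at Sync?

Sat(AX full) = {s : every successor in {Store, Crit, Sync, Load, Wait, Hold}} = {Crit, Err, Load, Wait, Hold}
Sync ∉ Sat(AX full) = {Crit, Err, Load, Wait, Hold}, so the formula does not hold at Sync.

No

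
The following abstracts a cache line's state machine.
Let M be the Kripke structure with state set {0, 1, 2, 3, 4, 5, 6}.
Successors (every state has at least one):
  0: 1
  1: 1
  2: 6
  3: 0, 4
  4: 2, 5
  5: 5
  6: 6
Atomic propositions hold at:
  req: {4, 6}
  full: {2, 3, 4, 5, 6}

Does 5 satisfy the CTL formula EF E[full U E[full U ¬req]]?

Yes

Sat(¬req) = {0, 1, 2, 3, 5}
E[full U ¬req]: least fixpoint, start Z0 = Sat(¬req) = {0, 1, 2, 3, 5}, add states in Sat(full) with some successor in Z. Z1 = {0, 1, 2, 3, 4, 5}; fixed.
Sat(E[full U ¬req]) = {0, 1, 2, 3, 4, 5}
E[full U E[full U ¬req]]: least fixpoint, start Z0 = Sat(E[full U ¬req]) = {0, 1, 2, 3, 4, 5}, add states in Sat(full) with some successor in Z. Already a fixed point.
Sat(E[full U E[full U ¬req]]) = {0, 1, 2, 3, 4, 5}
EF E[full U E[full U ¬req]]: least fixpoint, start Z0 = {0, 1, 2, 3, 4, 5}, add states with some successor in Z. Already a fixed point.
Sat(EF E[full U E[full U ¬req]]) = {0, 1, 2, 3, 4, 5}
5 ∈ Sat(EF E[full U E[full U ¬req]]) = {0, 1, 2, 3, 4, 5}, so the formula holds at 5.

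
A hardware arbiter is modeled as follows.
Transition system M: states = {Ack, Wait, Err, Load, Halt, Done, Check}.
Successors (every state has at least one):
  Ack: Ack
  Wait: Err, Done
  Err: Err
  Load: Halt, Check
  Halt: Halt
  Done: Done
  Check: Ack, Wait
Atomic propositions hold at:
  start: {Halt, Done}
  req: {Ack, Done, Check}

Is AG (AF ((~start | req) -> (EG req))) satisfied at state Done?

Yes

Sat(~start) = {Ack, Wait, Err, Load, Check}
Sat(~start | req) = {Ack, Wait, Err, Load, Done, Check}
EG req: greatest fixpoint, start Z0 = {Ack, Done, Check}, keep only states in Sat with some successor in Z. Already a fixed point.
Sat(EG req) = {Ack, Done, Check}
Sat((~start | req) -> (EG req)) = {Ack, Halt, Done, Check}
AF ((~start | req) -> (EG req)): least fixpoint, start Z0 = {Ack, Halt, Done, Check}, add states with every successor in Z. Z1 = {Ack, Load, Halt, Done, Check}; fixed.
Sat(AF ((~start | req) -> (EG req))) = {Ack, Load, Halt, Done, Check}
AG (AF ((~start | req) -> (EG req))): greatest fixpoint, start Z0 = {Ack, Load, Halt, Done, Check}, keep only states in Sat with every successor in Z. Z1 = {Ack, Load, Halt, Done}; Z2 = {Ack, Halt, Done}; fixed.
Sat(AG (AF ((~start | req) -> (EG req)))) = {Ack, Halt, Done}
Done ∈ Sat(AG (AF ((~start | req) -> (EG req)))) = {Ack, Halt, Done}, so the formula holds at Done.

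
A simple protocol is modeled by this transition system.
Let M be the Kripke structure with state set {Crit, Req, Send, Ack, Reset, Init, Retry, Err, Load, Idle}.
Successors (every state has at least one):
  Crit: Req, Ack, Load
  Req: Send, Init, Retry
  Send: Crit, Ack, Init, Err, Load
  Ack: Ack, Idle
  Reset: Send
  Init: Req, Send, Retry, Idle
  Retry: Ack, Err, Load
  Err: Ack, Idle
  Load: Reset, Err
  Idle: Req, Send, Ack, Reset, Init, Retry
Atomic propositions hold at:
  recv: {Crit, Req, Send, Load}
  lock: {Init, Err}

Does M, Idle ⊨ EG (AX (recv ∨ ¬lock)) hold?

No

Sat(¬lock) = {Crit, Req, Send, Ack, Reset, Retry, Load, Idle}
Sat(recv ∨ ¬lock) = {Crit, Req, Send, Ack, Reset, Retry, Load, Idle}
Sat(AX (recv ∨ ¬lock)) = {s : every successor in {Crit, Req, Send, Ack, Reset, Retry, Load, Idle}} = {Crit, Ack, Reset, Init, Err}
EG (AX (recv ∨ ¬lock)): greatest fixpoint, start Z0 = {Crit, Ack, Reset, Init, Err}, keep only states in Sat with some successor in Z. Z1 = {Crit, Ack, Err}; fixed.
Sat(EG (AX (recv ∨ ¬lock))) = {Crit, Ack, Err}
Idle ∉ Sat(EG (AX (recv ∨ ¬lock))) = {Crit, Ack, Err}, so the formula does not hold at Idle.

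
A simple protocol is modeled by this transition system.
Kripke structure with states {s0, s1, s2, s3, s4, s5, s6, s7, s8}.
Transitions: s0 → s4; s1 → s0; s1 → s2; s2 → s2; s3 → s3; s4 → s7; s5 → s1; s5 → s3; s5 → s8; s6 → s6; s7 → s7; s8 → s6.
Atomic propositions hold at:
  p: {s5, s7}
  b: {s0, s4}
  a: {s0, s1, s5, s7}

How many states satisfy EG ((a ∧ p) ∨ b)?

Sat(a ∧ p) = {s5, s7}
Sat((a ∧ p) ∨ b) = {s0, s4, s5, s7}
EG ((a ∧ p) ∨ b): greatest fixpoint, start Z0 = {s0, s4, s5, s7}, keep only states in Sat with some successor in Z. Z1 = {s0, s4, s7}; fixed.
Sat(EG ((a ∧ p) ∨ b)) = {s0, s4, s7}
|Sat(EG ((a ∧ p) ∨ b))| = |{s0, s4, s7}| = 3.

3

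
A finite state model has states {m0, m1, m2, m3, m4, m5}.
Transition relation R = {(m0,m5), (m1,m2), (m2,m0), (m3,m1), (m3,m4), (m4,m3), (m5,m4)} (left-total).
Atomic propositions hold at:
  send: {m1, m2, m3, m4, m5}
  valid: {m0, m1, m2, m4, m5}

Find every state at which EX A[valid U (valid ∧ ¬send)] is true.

{m1, m2, m3}

Sat(¬send) = {m0}
Sat(valid ∧ ¬send) = {m0}
A[valid U (valid ∧ ¬send)]: least fixpoint, start Z0 = Sat((valid ∧ ¬send)) = {m0}, add states in Sat(valid) with every successor in Z. Z1 = {m0, m2}; Z2 = {m0, m1, m2}; fixed.
Sat(A[valid U (valid ∧ ¬send)]) = {m0, m1, m2}
Sat(EX A[valid U (valid ∧ ¬send)]) = {s : some successor in {m0, m1, m2}} = {m1, m2, m3}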